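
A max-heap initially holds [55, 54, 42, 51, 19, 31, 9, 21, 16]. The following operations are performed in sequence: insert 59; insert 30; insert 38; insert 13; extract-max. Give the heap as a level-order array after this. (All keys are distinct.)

insert 59:
  append 59 at index 9 → [55, 54, 42, 51, 19, 31, 9, 21, 16, 59]
  59 > parent 19 at index 4, swap → [55, 54, 42, 51, 59, 31, 9, 21, 16, 19]
  59 > parent 54 at index 1, swap → [55, 59, 42, 51, 54, 31, 9, 21, 16, 19]
  59 > parent 55 at index 0, swap → [59, 55, 42, 51, 54, 31, 9, 21, 16, 19]
insert 30:
  append 30 at index 10 → [59, 55, 42, 51, 54, 31, 9, 21, 16, 19, 30] (no swap needed)
insert 38:
  append 38 at index 11 → [59, 55, 42, 51, 54, 31, 9, 21, 16, 19, 30, 38]
  38 > parent 31 at index 5, swap → [59, 55, 42, 51, 54, 38, 9, 21, 16, 19, 30, 31]
insert 13:
  append 13 at index 12 → [59, 55, 42, 51, 54, 38, 9, 21, 16, 19, 30, 31, 13] (no swap needed)
extract-max → returns 59:
  remove root 59; move last element 13 to root → [13, 55, 42, 51, 54, 38, 9, 21, 16, 19, 30, 31]
  13 vs larger child 55 at index 1, swap → [55, 13, 42, 51, 54, 38, 9, 21, 16, 19, 30, 31]
  13 vs larger child 54 at index 4, swap → [55, 54, 42, 51, 13, 38, 9, 21, 16, 19, 30, 31]
  13 vs larger child 30 at index 10, swap → [55, 54, 42, 51, 30, 38, 9, 21, 16, 19, 13, 31]

[55, 54, 42, 51, 30, 38, 9, 21, 16, 19, 13, 31]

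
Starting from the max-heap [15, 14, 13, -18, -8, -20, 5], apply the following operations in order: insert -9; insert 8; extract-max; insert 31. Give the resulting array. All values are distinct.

[31, 14, 13, 8, -8, -20, 5, -18, -9]

insert -9:
  append -9 at index 7 → [15, 14, 13, -18, -8, -20, 5, -9]
  -9 > parent -18 at index 3, swap → [15, 14, 13, -9, -8, -20, 5, -18]
insert 8:
  append 8 at index 8 → [15, 14, 13, -9, -8, -20, 5, -18, 8]
  8 > parent -9 at index 3, swap → [15, 14, 13, 8, -8, -20, 5, -18, -9]
extract-max → returns 15:
  remove root 15; move last element -9 to root → [-9, 14, 13, 8, -8, -20, 5, -18]
  -9 vs larger child 14 at index 1, swap → [14, -9, 13, 8, -8, -20, 5, -18]
  -9 vs larger child 8 at index 3, swap → [14, 8, 13, -9, -8, -20, 5, -18]
insert 31:
  append 31 at index 8 → [14, 8, 13, -9, -8, -20, 5, -18, 31]
  31 > parent -9 at index 3, swap → [14, 8, 13, 31, -8, -20, 5, -18, -9]
  31 > parent 8 at index 1, swap → [14, 31, 13, 8, -8, -20, 5, -18, -9]
  31 > parent 14 at index 0, swap → [31, 14, 13, 8, -8, -20, 5, -18, -9]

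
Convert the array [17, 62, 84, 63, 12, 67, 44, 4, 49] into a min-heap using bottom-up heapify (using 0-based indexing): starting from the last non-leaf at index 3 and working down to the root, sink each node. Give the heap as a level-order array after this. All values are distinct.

sift down from index 3:
  63 vs smaller child 4 at index 7, swap → [17, 62, 84, 4, 12, 67, 44, 63, 49]
sift down from index 2:
  84 vs smaller child 44 at index 6, swap → [17, 62, 44, 4, 12, 67, 84, 63, 49]
sift down from index 1:
  62 vs smaller child 4 at index 3, swap → [17, 4, 44, 62, 12, 67, 84, 63, 49]
  62 vs smaller child 49 at index 8, swap → [17, 4, 44, 49, 12, 67, 84, 63, 62]
sift down from index 0:
  17 vs smaller child 4 at index 1, swap → [4, 17, 44, 49, 12, 67, 84, 63, 62]
  17 vs smaller child 12 at index 4, swap → [4, 12, 44, 49, 17, 67, 84, 63, 62]

[4, 12, 44, 49, 17, 67, 84, 63, 62]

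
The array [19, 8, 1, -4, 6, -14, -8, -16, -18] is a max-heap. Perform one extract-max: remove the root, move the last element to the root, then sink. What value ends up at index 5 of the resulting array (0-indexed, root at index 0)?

-14

remove root 19; move last element -18 to root → [-18, 8, 1, -4, 6, -14, -8, -16]
-18 vs larger child 8 at index 1, swap → [8, -18, 1, -4, 6, -14, -8, -16]
-18 vs larger child 6 at index 4, swap → [8, 6, 1, -4, -18, -14, -8, -16]
resulting array: [8, 6, 1, -4, -18, -14, -8, -16]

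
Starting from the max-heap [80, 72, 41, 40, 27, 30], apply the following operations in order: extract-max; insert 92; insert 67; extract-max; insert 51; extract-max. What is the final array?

extract-max → returns 80:
  remove root 80; move last element 30 to root → [30, 72, 41, 40, 27]
  30 vs larger child 72 at index 1, swap → [72, 30, 41, 40, 27]
  30 vs larger child 40 at index 3, swap → [72, 40, 41, 30, 27]
insert 92:
  append 92 at index 5 → [72, 40, 41, 30, 27, 92]
  92 > parent 41 at index 2, swap → [72, 40, 92, 30, 27, 41]
  92 > parent 72 at index 0, swap → [92, 40, 72, 30, 27, 41]
insert 67:
  append 67 at index 6 → [92, 40, 72, 30, 27, 41, 67] (no swap needed)
extract-max → returns 92:
  remove root 92; move last element 67 to root → [67, 40, 72, 30, 27, 41]
  67 vs larger child 72 at index 2, swap → [72, 40, 67, 30, 27, 41]
insert 51:
  append 51 at index 6 → [72, 40, 67, 30, 27, 41, 51] (no swap needed)
extract-max → returns 72:
  remove root 72; move last element 51 to root → [51, 40, 67, 30, 27, 41]
  51 vs larger child 67 at index 2, swap → [67, 40, 51, 30, 27, 41]

[67, 40, 51, 30, 27, 41]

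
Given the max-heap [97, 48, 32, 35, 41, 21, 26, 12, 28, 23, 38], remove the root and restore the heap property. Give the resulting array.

[48, 41, 32, 35, 38, 21, 26, 12, 28, 23]

remove root 97; move last element 38 to root → [38, 48, 32, 35, 41, 21, 26, 12, 28, 23]
38 vs larger child 48 at index 1, swap → [48, 38, 32, 35, 41, 21, 26, 12, 28, 23]
38 vs larger child 41 at index 4, swap → [48, 41, 32, 35, 38, 21, 26, 12, 28, 23]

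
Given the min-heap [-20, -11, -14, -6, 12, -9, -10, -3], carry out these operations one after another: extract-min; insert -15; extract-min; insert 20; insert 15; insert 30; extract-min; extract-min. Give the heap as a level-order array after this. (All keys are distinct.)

[-10, -6, -9, 15, 12, 30, -3, 20]

extract-min → returns -20:
  remove root -20; move last element -3 to root → [-3, -11, -14, -6, 12, -9, -10]
  -3 vs smaller child -14 at index 2, swap → [-14, -11, -3, -6, 12, -9, -10]
  -3 vs smaller child -10 at index 6, swap → [-14, -11, -10, -6, 12, -9, -3]
insert -15:
  append -15 at index 7 → [-14, -11, -10, -6, 12, -9, -3, -15]
  -15 < parent -6 at index 3, swap → [-14, -11, -10, -15, 12, -9, -3, -6]
  -15 < parent -11 at index 1, swap → [-14, -15, -10, -11, 12, -9, -3, -6]
  -15 < parent -14 at index 0, swap → [-15, -14, -10, -11, 12, -9, -3, -6]
extract-min → returns -15:
  remove root -15; move last element -6 to root → [-6, -14, -10, -11, 12, -9, -3]
  -6 vs smaller child -14 at index 1, swap → [-14, -6, -10, -11, 12, -9, -3]
  -6 vs smaller child -11 at index 3, swap → [-14, -11, -10, -6, 12, -9, -3]
insert 20:
  append 20 at index 7 → [-14, -11, -10, -6, 12, -9, -3, 20] (no swap needed)
insert 15:
  append 15 at index 8 → [-14, -11, -10, -6, 12, -9, -3, 20, 15] (no swap needed)
insert 30:
  append 30 at index 9 → [-14, -11, -10, -6, 12, -9, -3, 20, 15, 30] (no swap needed)
extract-min → returns -14:
  remove root -14; move last element 30 to root → [30, -11, -10, -6, 12, -9, -3, 20, 15]
  30 vs smaller child -11 at index 1, swap → [-11, 30, -10, -6, 12, -9, -3, 20, 15]
  30 vs smaller child -6 at index 3, swap → [-11, -6, -10, 30, 12, -9, -3, 20, 15]
  30 vs smaller child 15 at index 8, swap → [-11, -6, -10, 15, 12, -9, -3, 20, 30]
extract-min → returns -11:
  remove root -11; move last element 30 to root → [30, -6, -10, 15, 12, -9, -3, 20]
  30 vs smaller child -10 at index 2, swap → [-10, -6, 30, 15, 12, -9, -3, 20]
  30 vs smaller child -9 at index 5, swap → [-10, -6, -9, 15, 12, 30, -3, 20]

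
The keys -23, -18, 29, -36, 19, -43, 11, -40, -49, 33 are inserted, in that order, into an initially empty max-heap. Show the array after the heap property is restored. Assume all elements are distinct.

Insert -23:
  append -23 at index 0 → [-23] (no swap needed)
Insert -18:
  append -18 at index 1 → [-23, -18]
  -18 > parent -23 at index 0, swap → [-18, -23]
Insert 29:
  append 29 at index 2 → [-18, -23, 29]
  29 > parent -18 at index 0, swap → [29, -23, -18]
Insert -36:
  append -36 at index 3 → [29, -23, -18, -36] (no swap needed)
Insert 19:
  append 19 at index 4 → [29, -23, -18, -36, 19]
  19 > parent -23 at index 1, swap → [29, 19, -18, -36, -23]
Insert -43:
  append -43 at index 5 → [29, 19, -18, -36, -23, -43] (no swap needed)
Insert 11:
  append 11 at index 6 → [29, 19, -18, -36, -23, -43, 11]
  11 > parent -18 at index 2, swap → [29, 19, 11, -36, -23, -43, -18]
Insert -40:
  append -40 at index 7 → [29, 19, 11, -36, -23, -43, -18, -40] (no swap needed)
Insert -49:
  append -49 at index 8 → [29, 19, 11, -36, -23, -43, -18, -40, -49] (no swap needed)
Insert 33:
  append 33 at index 9 → [29, 19, 11, -36, -23, -43, -18, -40, -49, 33]
  33 > parent -23 at index 4, swap → [29, 19, 11, -36, 33, -43, -18, -40, -49, -23]
  33 > parent 19 at index 1, swap → [29, 33, 11, -36, 19, -43, -18, -40, -49, -23]
  33 > parent 29 at index 0, swap → [33, 29, 11, -36, 19, -43, -18, -40, -49, -23]

[33, 29, 11, -36, 19, -43, -18, -40, -49, -23]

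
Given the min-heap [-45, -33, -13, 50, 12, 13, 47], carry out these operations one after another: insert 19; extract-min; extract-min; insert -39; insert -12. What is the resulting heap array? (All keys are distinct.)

[-39, -12, -13, 12, 50, 47, 13, 19]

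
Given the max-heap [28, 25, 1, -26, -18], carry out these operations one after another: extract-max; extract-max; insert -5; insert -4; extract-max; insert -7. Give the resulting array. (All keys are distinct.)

[-4, -5, -26, -18, -7]

extract-max → returns 28:
  remove root 28; move last element -18 to root → [-18, 25, 1, -26]
  -18 vs larger child 25 at index 1, swap → [25, -18, 1, -26]
extract-max → returns 25:
  remove root 25; move last element -26 to root → [-26, -18, 1]
  -26 vs larger child 1 at index 2, swap → [1, -18, -26]
insert -5:
  append -5 at index 3 → [1, -18, -26, -5]
  -5 > parent -18 at index 1, swap → [1, -5, -26, -18]
insert -4:
  append -4 at index 4 → [1, -5, -26, -18, -4]
  -4 > parent -5 at index 1, swap → [1, -4, -26, -18, -5]
extract-max → returns 1:
  remove root 1; move last element -5 to root → [-5, -4, -26, -18]
  -5 vs larger child -4 at index 1, swap → [-4, -5, -26, -18]
insert -7:
  append -7 at index 4 → [-4, -5, -26, -18, -7] (no swap needed)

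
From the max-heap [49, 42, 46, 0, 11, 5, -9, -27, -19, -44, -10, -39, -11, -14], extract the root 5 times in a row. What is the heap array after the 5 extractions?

[0, -10, -9, -19, -44, -11, -14, -27, -39]

extract-max #1 returns 49:
  remove root 49; move last element -14 to root → [-14, 42, 46, 0, 11, 5, -9, -27, -19, -44, -10, -39, -11]
  -14 vs larger child 46 at index 2, swap → [46, 42, -14, 0, 11, 5, -9, -27, -19, -44, -10, -39, -11]
  -14 vs larger child 5 at index 5, swap → [46, 42, 5, 0, 11, -14, -9, -27, -19, -44, -10, -39, -11]
  -14 vs larger child -11 at index 12, swap → [46, 42, 5, 0, 11, -11, -9, -27, -19, -44, -10, -39, -14]
extract-max #2 returns 46:
  remove root 46; move last element -14 to root → [-14, 42, 5, 0, 11, -11, -9, -27, -19, -44, -10, -39]
  -14 vs larger child 42 at index 1, swap → [42, -14, 5, 0, 11, -11, -9, -27, -19, -44, -10, -39]
  -14 vs larger child 11 at index 4, swap → [42, 11, 5, 0, -14, -11, -9, -27, -19, -44, -10, -39]
  -14 vs larger child -10 at index 10, swap → [42, 11, 5, 0, -10, -11, -9, -27, -19, -44, -14, -39]
extract-max #3 returns 42:
  remove root 42; move last element -39 to root → [-39, 11, 5, 0, -10, -11, -9, -27, -19, -44, -14]
  -39 vs larger child 11 at index 1, swap → [11, -39, 5, 0, -10, -11, -9, -27, -19, -44, -14]
  -39 vs larger child 0 at index 3, swap → [11, 0, 5, -39, -10, -11, -9, -27, -19, -44, -14]
  -39 vs larger child -19 at index 8, swap → [11, 0, 5, -19, -10, -11, -9, -27, -39, -44, -14]
extract-max #4 returns 11:
  remove root 11; move last element -14 to root → [-14, 0, 5, -19, -10, -11, -9, -27, -39, -44]
  -14 vs larger child 5 at index 2, swap → [5, 0, -14, -19, -10, -11, -9, -27, -39, -44]
  -14 vs larger child -9 at index 6, swap → [5, 0, -9, -19, -10, -11, -14, -27, -39, -44]
extract-max #5 returns 5:
  remove root 5; move last element -44 to root → [-44, 0, -9, -19, -10, -11, -14, -27, -39]
  -44 vs larger child 0 at index 1, swap → [0, -44, -9, -19, -10, -11, -14, -27, -39]
  -44 vs larger child -10 at index 4, swap → [0, -10, -9, -19, -44, -11, -14, -27, -39]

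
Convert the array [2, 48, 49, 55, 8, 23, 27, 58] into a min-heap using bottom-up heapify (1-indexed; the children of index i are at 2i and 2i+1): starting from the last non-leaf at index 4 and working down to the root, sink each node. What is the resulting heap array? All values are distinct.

[2, 8, 23, 55, 48, 49, 27, 58]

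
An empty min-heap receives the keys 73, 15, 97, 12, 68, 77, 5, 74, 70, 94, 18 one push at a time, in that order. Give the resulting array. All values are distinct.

Insert 73:
  append 73 at index 0 → [73] (no swap needed)
Insert 15:
  append 15 at index 1 → [73, 15]
  15 < parent 73 at index 0, swap → [15, 73]
Insert 97:
  append 97 at index 2 → [15, 73, 97] (no swap needed)
Insert 12:
  append 12 at index 3 → [15, 73, 97, 12]
  12 < parent 73 at index 1, swap → [15, 12, 97, 73]
  12 < parent 15 at index 0, swap → [12, 15, 97, 73]
Insert 68:
  append 68 at index 4 → [12, 15, 97, 73, 68] (no swap needed)
Insert 77:
  append 77 at index 5 → [12, 15, 97, 73, 68, 77]
  77 < parent 97 at index 2, swap → [12, 15, 77, 73, 68, 97]
Insert 5:
  append 5 at index 6 → [12, 15, 77, 73, 68, 97, 5]
  5 < parent 77 at index 2, swap → [12, 15, 5, 73, 68, 97, 77]
  5 < parent 12 at index 0, swap → [5, 15, 12, 73, 68, 97, 77]
Insert 74:
  append 74 at index 7 → [5, 15, 12, 73, 68, 97, 77, 74] (no swap needed)
Insert 70:
  append 70 at index 8 → [5, 15, 12, 73, 68, 97, 77, 74, 70]
  70 < parent 73 at index 3, swap → [5, 15, 12, 70, 68, 97, 77, 74, 73]
Insert 94:
  append 94 at index 9 → [5, 15, 12, 70, 68, 97, 77, 74, 73, 94] (no swap needed)
Insert 18:
  append 18 at index 10 → [5, 15, 12, 70, 68, 97, 77, 74, 73, 94, 18]
  18 < parent 68 at index 4, swap → [5, 15, 12, 70, 18, 97, 77, 74, 73, 94, 68]

[5, 15, 12, 70, 18, 97, 77, 74, 73, 94, 68]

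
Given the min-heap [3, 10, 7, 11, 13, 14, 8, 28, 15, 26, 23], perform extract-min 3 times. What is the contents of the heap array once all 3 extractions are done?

extract-min #1 returns 3:
  remove root 3; move last element 23 to root → [23, 10, 7, 11, 13, 14, 8, 28, 15, 26]
  23 vs smaller child 7 at index 2, swap → [7, 10, 23, 11, 13, 14, 8, 28, 15, 26]
  23 vs smaller child 8 at index 6, swap → [7, 10, 8, 11, 13, 14, 23, 28, 15, 26]
extract-min #2 returns 7:
  remove root 7; move last element 26 to root → [26, 10, 8, 11, 13, 14, 23, 28, 15]
  26 vs smaller child 8 at index 2, swap → [8, 10, 26, 11, 13, 14, 23, 28, 15]
  26 vs smaller child 14 at index 5, swap → [8, 10, 14, 11, 13, 26, 23, 28, 15]
extract-min #3 returns 8:
  remove root 8; move last element 15 to root → [15, 10, 14, 11, 13, 26, 23, 28]
  15 vs smaller child 10 at index 1, swap → [10, 15, 14, 11, 13, 26, 23, 28]
  15 vs smaller child 11 at index 3, swap → [10, 11, 14, 15, 13, 26, 23, 28]

[10, 11, 14, 15, 13, 26, 23, 28]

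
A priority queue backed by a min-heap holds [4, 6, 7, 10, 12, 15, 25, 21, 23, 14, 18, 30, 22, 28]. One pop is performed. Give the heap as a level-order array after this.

remove root 4; move last element 28 to root → [28, 6, 7, 10, 12, 15, 25, 21, 23, 14, 18, 30, 22]
28 vs smaller child 6 at index 1, swap → [6, 28, 7, 10, 12, 15, 25, 21, 23, 14, 18, 30, 22]
28 vs smaller child 10 at index 3, swap → [6, 10, 7, 28, 12, 15, 25, 21, 23, 14, 18, 30, 22]
28 vs smaller child 21 at index 7, swap → [6, 10, 7, 21, 12, 15, 25, 28, 23, 14, 18, 30, 22]

[6, 10, 7, 21, 12, 15, 25, 28, 23, 14, 18, 30, 22]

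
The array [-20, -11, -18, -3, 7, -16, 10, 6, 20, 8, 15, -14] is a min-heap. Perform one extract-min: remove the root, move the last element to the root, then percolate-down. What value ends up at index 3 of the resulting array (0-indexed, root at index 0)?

-3

remove root -20; move last element -14 to root → [-14, -11, -18, -3, 7, -16, 10, 6, 20, 8, 15]
-14 vs smaller child -18 at index 2, swap → [-18, -11, -14, -3, 7, -16, 10, 6, 20, 8, 15]
-14 vs smaller child -16 at index 5, swap → [-18, -11, -16, -3, 7, -14, 10, 6, 20, 8, 15]
resulting array: [-18, -11, -16, -3, 7, -14, 10, 6, 20, 8, 15]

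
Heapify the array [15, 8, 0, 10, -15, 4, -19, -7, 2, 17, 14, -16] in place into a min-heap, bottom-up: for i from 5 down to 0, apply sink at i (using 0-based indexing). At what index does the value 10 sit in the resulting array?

7

sift down from index 5:
  4 vs only child -16 at index 11, swap → [15, 8, 0, 10, -15, -16, -19, -7, 2, 17, 14, 4]
sift down from index 4: already satisfies heap property
sift down from index 3:
  10 vs smaller child -7 at index 7, swap → [15, 8, 0, -7, -15, -16, -19, 10, 2, 17, 14, 4]
sift down from index 2:
  0 vs smaller child -19 at index 6, swap → [15, 8, -19, -7, -15, -16, 0, 10, 2, 17, 14, 4]
sift down from index 1:
  8 vs smaller child -15 at index 4, swap → [15, -15, -19, -7, 8, -16, 0, 10, 2, 17, 14, 4]
sift down from index 0:
  15 vs smaller child -19 at index 2, swap → [-19, -15, 15, -7, 8, -16, 0, 10, 2, 17, 14, 4]
  15 vs smaller child -16 at index 5, swap → [-19, -15, -16, -7, 8, 15, 0, 10, 2, 17, 14, 4]
  15 vs only child 4 at index 11, swap → [-19, -15, -16, -7, 8, 4, 0, 10, 2, 17, 14, 15]
resulting array: [-19, -15, -16, -7, 8, 4, 0, 10, 2, 17, 14, 15]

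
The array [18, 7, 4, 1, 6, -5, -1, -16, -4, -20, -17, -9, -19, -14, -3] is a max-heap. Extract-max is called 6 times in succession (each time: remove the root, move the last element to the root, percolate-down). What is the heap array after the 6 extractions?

extract-max #1 returns 18:
  remove root 18; move last element -3 to root → [-3, 7, 4, 1, 6, -5, -1, -16, -4, -20, -17, -9, -19, -14]
  -3 vs larger child 7 at index 1, swap → [7, -3, 4, 1, 6, -5, -1, -16, -4, -20, -17, -9, -19, -14]
  -3 vs larger child 6 at index 4, swap → [7, 6, 4, 1, -3, -5, -1, -16, -4, -20, -17, -9, -19, -14]
extract-max #2 returns 7:
  remove root 7; move last element -14 to root → [-14, 6, 4, 1, -3, -5, -1, -16, -4, -20, -17, -9, -19]
  -14 vs larger child 6 at index 1, swap → [6, -14, 4, 1, -3, -5, -1, -16, -4, -20, -17, -9, -19]
  -14 vs larger child 1 at index 3, swap → [6, 1, 4, -14, -3, -5, -1, -16, -4, -20, -17, -9, -19]
  -14 vs larger child -4 at index 8, swap → [6, 1, 4, -4, -3, -5, -1, -16, -14, -20, -17, -9, -19]
extract-max #3 returns 6:
  remove root 6; move last element -19 to root → [-19, 1, 4, -4, -3, -5, -1, -16, -14, -20, -17, -9]
  -19 vs larger child 4 at index 2, swap → [4, 1, -19, -4, -3, -5, -1, -16, -14, -20, -17, -9]
  -19 vs larger child -1 at index 6, swap → [4, 1, -1, -4, -3, -5, -19, -16, -14, -20, -17, -9]
extract-max #4 returns 4:
  remove root 4; move last element -9 to root → [-9, 1, -1, -4, -3, -5, -19, -16, -14, -20, -17]
  -9 vs larger child 1 at index 1, swap → [1, -9, -1, -4, -3, -5, -19, -16, -14, -20, -17]
  -9 vs larger child -3 at index 4, swap → [1, -3, -1, -4, -9, -5, -19, -16, -14, -20, -17]
extract-max #5 returns 1:
  remove root 1; move last element -17 to root → [-17, -3, -1, -4, -9, -5, -19, -16, -14, -20]
  -17 vs larger child -1 at index 2, swap → [-1, -3, -17, -4, -9, -5, -19, -16, -14, -20]
  -17 vs larger child -5 at index 5, swap → [-1, -3, -5, -4, -9, -17, -19, -16, -14, -20]
extract-max #6 returns -1:
  remove root -1; move last element -20 to root → [-20, -3, -5, -4, -9, -17, -19, -16, -14]
  -20 vs larger child -3 at index 1, swap → [-3, -20, -5, -4, -9, -17, -19, -16, -14]
  -20 vs larger child -4 at index 3, swap → [-3, -4, -5, -20, -9, -17, -19, -16, -14]
  -20 vs larger child -14 at index 8, swap → [-3, -4, -5, -14, -9, -17, -19, -16, -20]

[-3, -4, -5, -14, -9, -17, -19, -16, -20]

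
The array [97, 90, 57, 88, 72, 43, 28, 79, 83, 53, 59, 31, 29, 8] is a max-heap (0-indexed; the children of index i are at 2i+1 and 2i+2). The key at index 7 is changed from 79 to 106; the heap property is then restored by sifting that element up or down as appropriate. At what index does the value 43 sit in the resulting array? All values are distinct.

set index 7 from 79 to 106 → [97, 90, 57, 88, 72, 43, 28, 106, 83, 53, 59, 31, 29, 8]
106 > parent 88 at index 3, swap → [97, 90, 57, 106, 72, 43, 28, 88, 83, 53, 59, 31, 29, 8]
106 > parent 90 at index 1, swap → [97, 106, 57, 90, 72, 43, 28, 88, 83, 53, 59, 31, 29, 8]
106 > parent 97 at index 0, swap → [106, 97, 57, 90, 72, 43, 28, 88, 83, 53, 59, 31, 29, 8]
resulting array: [106, 97, 57, 90, 72, 43, 28, 88, 83, 53, 59, 31, 29, 8]

5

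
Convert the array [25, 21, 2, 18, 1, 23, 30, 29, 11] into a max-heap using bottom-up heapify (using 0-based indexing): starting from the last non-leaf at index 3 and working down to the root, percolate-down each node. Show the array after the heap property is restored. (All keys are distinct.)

[30, 29, 25, 21, 1, 23, 2, 18, 11]

sift down from index 3:
  18 vs larger child 29 at index 7, swap → [25, 21, 2, 29, 1, 23, 30, 18, 11]
sift down from index 2:
  2 vs larger child 30 at index 6, swap → [25, 21, 30, 29, 1, 23, 2, 18, 11]
sift down from index 1:
  21 vs larger child 29 at index 3, swap → [25, 29, 30, 21, 1, 23, 2, 18, 11]
sift down from index 0:
  25 vs larger child 30 at index 2, swap → [30, 29, 25, 21, 1, 23, 2, 18, 11]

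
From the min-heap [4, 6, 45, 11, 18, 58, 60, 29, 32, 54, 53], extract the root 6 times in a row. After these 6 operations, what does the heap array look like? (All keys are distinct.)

[45, 53, 58, 60, 54]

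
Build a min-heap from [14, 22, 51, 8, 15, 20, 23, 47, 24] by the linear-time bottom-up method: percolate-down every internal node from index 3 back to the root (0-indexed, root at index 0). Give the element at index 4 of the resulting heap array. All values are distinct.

15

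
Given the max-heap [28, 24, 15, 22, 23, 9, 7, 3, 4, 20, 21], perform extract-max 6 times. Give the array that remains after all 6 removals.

[15, 7, 9, 3, 4]

extract-max #1 returns 28:
  remove root 28; move last element 21 to root → [21, 24, 15, 22, 23, 9, 7, 3, 4, 20]
  21 vs larger child 24 at index 1, swap → [24, 21, 15, 22, 23, 9, 7, 3, 4, 20]
  21 vs larger child 23 at index 4, swap → [24, 23, 15, 22, 21, 9, 7, 3, 4, 20]
extract-max #2 returns 24:
  remove root 24; move last element 20 to root → [20, 23, 15, 22, 21, 9, 7, 3, 4]
  20 vs larger child 23 at index 1, swap → [23, 20, 15, 22, 21, 9, 7, 3, 4]
  20 vs larger child 22 at index 3, swap → [23, 22, 15, 20, 21, 9, 7, 3, 4]
extract-max #3 returns 23:
  remove root 23; move last element 4 to root → [4, 22, 15, 20, 21, 9, 7, 3]
  4 vs larger child 22 at index 1, swap → [22, 4, 15, 20, 21, 9, 7, 3]
  4 vs larger child 21 at index 4, swap → [22, 21, 15, 20, 4, 9, 7, 3]
extract-max #4 returns 22:
  remove root 22; move last element 3 to root → [3, 21, 15, 20, 4, 9, 7]
  3 vs larger child 21 at index 1, swap → [21, 3, 15, 20, 4, 9, 7]
  3 vs larger child 20 at index 3, swap → [21, 20, 15, 3, 4, 9, 7]
extract-max #5 returns 21:
  remove root 21; move last element 7 to root → [7, 20, 15, 3, 4, 9]
  7 vs larger child 20 at index 1, swap → [20, 7, 15, 3, 4, 9]
extract-max #6 returns 20:
  remove root 20; move last element 9 to root → [9, 7, 15, 3, 4]
  9 vs larger child 15 at index 2, swap → [15, 7, 9, 3, 4]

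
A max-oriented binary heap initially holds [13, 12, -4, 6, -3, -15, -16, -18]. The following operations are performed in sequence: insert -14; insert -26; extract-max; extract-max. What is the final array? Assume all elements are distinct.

insert -14:
  append -14 at index 8 → [13, 12, -4, 6, -3, -15, -16, -18, -14] (no swap needed)
insert -26:
  append -26 at index 9 → [13, 12, -4, 6, -3, -15, -16, -18, -14, -26] (no swap needed)
extract-max → returns 13:
  remove root 13; move last element -26 to root → [-26, 12, -4, 6, -3, -15, -16, -18, -14]
  -26 vs larger child 12 at index 1, swap → [12, -26, -4, 6, -3, -15, -16, -18, -14]
  -26 vs larger child 6 at index 3, swap → [12, 6, -4, -26, -3, -15, -16, -18, -14]
  -26 vs larger child -14 at index 8, swap → [12, 6, -4, -14, -3, -15, -16, -18, -26]
extract-max → returns 12:
  remove root 12; move last element -26 to root → [-26, 6, -4, -14, -3, -15, -16, -18]
  -26 vs larger child 6 at index 1, swap → [6, -26, -4, -14, -3, -15, -16, -18]
  -26 vs larger child -3 at index 4, swap → [6, -3, -4, -14, -26, -15, -16, -18]

[6, -3, -4, -14, -26, -15, -16, -18]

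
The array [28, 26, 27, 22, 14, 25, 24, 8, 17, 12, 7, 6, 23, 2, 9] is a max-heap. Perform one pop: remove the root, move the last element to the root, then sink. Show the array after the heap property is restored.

remove root 28; move last element 9 to root → [9, 26, 27, 22, 14, 25, 24, 8, 17, 12, 7, 6, 23, 2]
9 vs larger child 27 at index 2, swap → [27, 26, 9, 22, 14, 25, 24, 8, 17, 12, 7, 6, 23, 2]
9 vs larger child 25 at index 5, swap → [27, 26, 25, 22, 14, 9, 24, 8, 17, 12, 7, 6, 23, 2]
9 vs larger child 23 at index 12, swap → [27, 26, 25, 22, 14, 23, 24, 8, 17, 12, 7, 6, 9, 2]

[27, 26, 25, 22, 14, 23, 24, 8, 17, 12, 7, 6, 9, 2]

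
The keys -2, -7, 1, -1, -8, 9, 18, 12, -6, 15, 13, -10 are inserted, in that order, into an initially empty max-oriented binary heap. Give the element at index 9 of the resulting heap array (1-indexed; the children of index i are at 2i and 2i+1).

-6

Insert -2:
  append -2 at index 1 → [-2] (no swap needed)
Insert -7:
  append -7 at index 2 → [-2, -7] (no swap needed)
Insert 1:
  append 1 at index 3 → [-2, -7, 1]
  1 > parent -2 at index 1, swap → [1, -7, -2]
Insert -1:
  append -1 at index 4 → [1, -7, -2, -1]
  -1 > parent -7 at index 2, swap → [1, -1, -2, -7]
Insert -8:
  append -8 at index 5 → [1, -1, -2, -7, -8] (no swap needed)
Insert 9:
  append 9 at index 6 → [1, -1, -2, -7, -8, 9]
  9 > parent -2 at index 3, swap → [1, -1, 9, -7, -8, -2]
  9 > parent 1 at index 1, swap → [9, -1, 1, -7, -8, -2]
Insert 18:
  append 18 at index 7 → [9, -1, 1, -7, -8, -2, 18]
  18 > parent 1 at index 3, swap → [9, -1, 18, -7, -8, -2, 1]
  18 > parent 9 at index 1, swap → [18, -1, 9, -7, -8, -2, 1]
Insert 12:
  append 12 at index 8 → [18, -1, 9, -7, -8, -2, 1, 12]
  12 > parent -7 at index 4, swap → [18, -1, 9, 12, -8, -2, 1, -7]
  12 > parent -1 at index 2, swap → [18, 12, 9, -1, -8, -2, 1, -7]
Insert -6:
  append -6 at index 9 → [18, 12, 9, -1, -8, -2, 1, -7, -6] (no swap needed)
Insert 15:
  append 15 at index 10 → [18, 12, 9, -1, -8, -2, 1, -7, -6, 15]
  15 > parent -8 at index 5, swap → [18, 12, 9, -1, 15, -2, 1, -7, -6, -8]
  15 > parent 12 at index 2, swap → [18, 15, 9, -1, 12, -2, 1, -7, -6, -8]
Insert 13:
  append 13 at index 11 → [18, 15, 9, -1, 12, -2, 1, -7, -6, -8, 13]
  13 > parent 12 at index 5, swap → [18, 15, 9, -1, 13, -2, 1, -7, -6, -8, 12]
Insert -10:
  append -10 at index 12 → [18, 15, 9, -1, 13, -2, 1, -7, -6, -8, 12, -10] (no swap needed)
resulting array: [18, 15, 9, -1, 13, -2, 1, -7, -6, -8, 12, -10]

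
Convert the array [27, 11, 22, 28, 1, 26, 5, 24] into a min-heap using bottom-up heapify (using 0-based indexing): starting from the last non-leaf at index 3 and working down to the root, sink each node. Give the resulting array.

sift down from index 3:
  28 vs only child 24 at index 7, swap → [27, 11, 22, 24, 1, 26, 5, 28]
sift down from index 2:
  22 vs smaller child 5 at index 6, swap → [27, 11, 5, 24, 1, 26, 22, 28]
sift down from index 1:
  11 vs smaller child 1 at index 4, swap → [27, 1, 5, 24, 11, 26, 22, 28]
sift down from index 0:
  27 vs smaller child 1 at index 1, swap → [1, 27, 5, 24, 11, 26, 22, 28]
  27 vs smaller child 11 at index 4, swap → [1, 11, 5, 24, 27, 26, 22, 28]

[1, 11, 5, 24, 27, 26, 22, 28]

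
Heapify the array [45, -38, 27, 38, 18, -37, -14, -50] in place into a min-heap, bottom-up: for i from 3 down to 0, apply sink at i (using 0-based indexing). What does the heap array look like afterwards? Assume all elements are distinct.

sift down from index 3:
  38 vs only child -50 at index 7, swap → [45, -38, 27, -50, 18, -37, -14, 38]
sift down from index 2:
  27 vs smaller child -37 at index 5, swap → [45, -38, -37, -50, 18, 27, -14, 38]
sift down from index 1:
  -38 vs smaller child -50 at index 3, swap → [45, -50, -37, -38, 18, 27, -14, 38]
sift down from index 0:
  45 vs smaller child -50 at index 1, swap → [-50, 45, -37, -38, 18, 27, -14, 38]
  45 vs smaller child -38 at index 3, swap → [-50, -38, -37, 45, 18, 27, -14, 38]
  45 vs only child 38 at index 7, swap → [-50, -38, -37, 38, 18, 27, -14, 45]

[-50, -38, -37, 38, 18, 27, -14, 45]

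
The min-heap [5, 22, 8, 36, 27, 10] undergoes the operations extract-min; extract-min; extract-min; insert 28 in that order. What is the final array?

[22, 28, 27, 36]

extract-min → returns 5:
  remove root 5; move last element 10 to root → [10, 22, 8, 36, 27]
  10 vs smaller child 8 at index 2, swap → [8, 22, 10, 36, 27]
extract-min → returns 8:
  remove root 8; move last element 27 to root → [27, 22, 10, 36]
  27 vs smaller child 10 at index 2, swap → [10, 22, 27, 36]
extract-min → returns 10:
  remove root 10; move last element 36 to root → [36, 22, 27]
  36 vs smaller child 22 at index 1, swap → [22, 36, 27]
insert 28:
  append 28 at index 3 → [22, 36, 27, 28]
  28 < parent 36 at index 1, swap → [22, 28, 27, 36]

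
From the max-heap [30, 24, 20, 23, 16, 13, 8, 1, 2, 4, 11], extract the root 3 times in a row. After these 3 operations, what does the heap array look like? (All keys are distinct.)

[20, 16, 13, 11, 4, 2, 8, 1]

extract-max #1 returns 30:
  remove root 30; move last element 11 to root → [11, 24, 20, 23, 16, 13, 8, 1, 2, 4]
  11 vs larger child 24 at index 1, swap → [24, 11, 20, 23, 16, 13, 8, 1, 2, 4]
  11 vs larger child 23 at index 3, swap → [24, 23, 20, 11, 16, 13, 8, 1, 2, 4]
extract-max #2 returns 24:
  remove root 24; move last element 4 to root → [4, 23, 20, 11, 16, 13, 8, 1, 2]
  4 vs larger child 23 at index 1, swap → [23, 4, 20, 11, 16, 13, 8, 1, 2]
  4 vs larger child 16 at index 4, swap → [23, 16, 20, 11, 4, 13, 8, 1, 2]
extract-max #3 returns 23:
  remove root 23; move last element 2 to root → [2, 16, 20, 11, 4, 13, 8, 1]
  2 vs larger child 20 at index 2, swap → [20, 16, 2, 11, 4, 13, 8, 1]
  2 vs larger child 13 at index 5, swap → [20, 16, 13, 11, 4, 2, 8, 1]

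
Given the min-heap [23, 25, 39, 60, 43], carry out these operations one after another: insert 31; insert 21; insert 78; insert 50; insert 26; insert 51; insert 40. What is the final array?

[21, 25, 23, 50, 26, 39, 31, 78, 60, 43, 51, 40]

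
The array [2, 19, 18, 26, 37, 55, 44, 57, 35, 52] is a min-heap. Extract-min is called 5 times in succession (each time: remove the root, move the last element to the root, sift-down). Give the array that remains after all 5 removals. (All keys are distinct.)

extract-min #1 returns 2:
  remove root 2; move last element 52 to root → [52, 19, 18, 26, 37, 55, 44, 57, 35]
  52 vs smaller child 18 at index 2, swap → [18, 19, 52, 26, 37, 55, 44, 57, 35]
  52 vs smaller child 44 at index 6, swap → [18, 19, 44, 26, 37, 55, 52, 57, 35]
extract-min #2 returns 18:
  remove root 18; move last element 35 to root → [35, 19, 44, 26, 37, 55, 52, 57]
  35 vs smaller child 19 at index 1, swap → [19, 35, 44, 26, 37, 55, 52, 57]
  35 vs smaller child 26 at index 3, swap → [19, 26, 44, 35, 37, 55, 52, 57]
extract-min #3 returns 19:
  remove root 19; move last element 57 to root → [57, 26, 44, 35, 37, 55, 52]
  57 vs smaller child 26 at index 1, swap → [26, 57, 44, 35, 37, 55, 52]
  57 vs smaller child 35 at index 3, swap → [26, 35, 44, 57, 37, 55, 52]
extract-min #4 returns 26:
  remove root 26; move last element 52 to root → [52, 35, 44, 57, 37, 55]
  52 vs smaller child 35 at index 1, swap → [35, 52, 44, 57, 37, 55]
  52 vs smaller child 37 at index 4, swap → [35, 37, 44, 57, 52, 55]
extract-min #5 returns 35:
  remove root 35; move last element 55 to root → [55, 37, 44, 57, 52]
  55 vs smaller child 37 at index 1, swap → [37, 55, 44, 57, 52]
  55 vs smaller child 52 at index 4, swap → [37, 52, 44, 57, 55]

[37, 52, 44, 57, 55]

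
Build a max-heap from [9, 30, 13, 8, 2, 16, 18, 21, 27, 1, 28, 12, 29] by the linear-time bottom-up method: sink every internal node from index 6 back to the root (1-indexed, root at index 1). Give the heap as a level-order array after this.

[30, 28, 29, 27, 9, 16, 18, 21, 8, 1, 2, 12, 13]

sift down from index 6:
  16 vs larger child 29 at index 13, swap → [9, 30, 13, 8, 2, 29, 18, 21, 27, 1, 28, 12, 16]
sift down from index 5:
  2 vs larger child 28 at index 11, swap → [9, 30, 13, 8, 28, 29, 18, 21, 27, 1, 2, 12, 16]
sift down from index 4:
  8 vs larger child 27 at index 9, swap → [9, 30, 13, 27, 28, 29, 18, 21, 8, 1, 2, 12, 16]
sift down from index 3:
  13 vs larger child 29 at index 6, swap → [9, 30, 29, 27, 28, 13, 18, 21, 8, 1, 2, 12, 16]
  13 vs larger child 16 at index 13, swap → [9, 30, 29, 27, 28, 16, 18, 21, 8, 1, 2, 12, 13]
sift down from index 2: already satisfies heap property
sift down from index 1:
  9 vs larger child 30 at index 2, swap → [30, 9, 29, 27, 28, 16, 18, 21, 8, 1, 2, 12, 13]
  9 vs larger child 28 at index 5, swap → [30, 28, 29, 27, 9, 16, 18, 21, 8, 1, 2, 12, 13]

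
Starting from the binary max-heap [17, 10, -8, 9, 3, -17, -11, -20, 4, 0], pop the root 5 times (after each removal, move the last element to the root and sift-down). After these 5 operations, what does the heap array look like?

extract-max #1 returns 17:
  remove root 17; move last element 0 to root → [0, 10, -8, 9, 3, -17, -11, -20, 4]
  0 vs larger child 10 at index 1, swap → [10, 0, -8, 9, 3, -17, -11, -20, 4]
  0 vs larger child 9 at index 3, swap → [10, 9, -8, 0, 3, -17, -11, -20, 4]
  0 vs larger child 4 at index 8, swap → [10, 9, -8, 4, 3, -17, -11, -20, 0]
extract-max #2 returns 10:
  remove root 10; move last element 0 to root → [0, 9, -8, 4, 3, -17, -11, -20]
  0 vs larger child 9 at index 1, swap → [9, 0, -8, 4, 3, -17, -11, -20]
  0 vs larger child 4 at index 3, swap → [9, 4, -8, 0, 3, -17, -11, -20]
extract-max #3 returns 9:
  remove root 9; move last element -20 to root → [-20, 4, -8, 0, 3, -17, -11]
  -20 vs larger child 4 at index 1, swap → [4, -20, -8, 0, 3, -17, -11]
  -20 vs larger child 3 at index 4, swap → [4, 3, -8, 0, -20, -17, -11]
extract-max #4 returns 4:
  remove root 4; move last element -11 to root → [-11, 3, -8, 0, -20, -17]
  -11 vs larger child 3 at index 1, swap → [3, -11, -8, 0, -20, -17]
  -11 vs larger child 0 at index 3, swap → [3, 0, -8, -11, -20, -17]
extract-max #5 returns 3:
  remove root 3; move last element -17 to root → [-17, 0, -8, -11, -20]
  -17 vs larger child 0 at index 1, swap → [0, -17, -8, -11, -20]
  -17 vs larger child -11 at index 3, swap → [0, -11, -8, -17, -20]

[0, -11, -8, -17, -20]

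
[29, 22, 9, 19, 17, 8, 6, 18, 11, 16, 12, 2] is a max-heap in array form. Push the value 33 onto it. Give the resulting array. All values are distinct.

[33, 22, 29, 19, 17, 9, 6, 18, 11, 16, 12, 2, 8]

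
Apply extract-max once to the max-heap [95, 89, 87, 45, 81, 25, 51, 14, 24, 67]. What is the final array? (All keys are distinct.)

remove root 95; move last element 67 to root → [67, 89, 87, 45, 81, 25, 51, 14, 24]
67 vs larger child 89 at index 1, swap → [89, 67, 87, 45, 81, 25, 51, 14, 24]
67 vs larger child 81 at index 4, swap → [89, 81, 87, 45, 67, 25, 51, 14, 24]

[89, 81, 87, 45, 67, 25, 51, 14, 24]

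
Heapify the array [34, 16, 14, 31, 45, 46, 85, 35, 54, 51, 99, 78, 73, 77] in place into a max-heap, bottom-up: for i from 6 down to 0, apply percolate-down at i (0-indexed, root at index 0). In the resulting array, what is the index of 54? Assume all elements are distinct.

1

sift down from index 6: already satisfies heap property
sift down from index 5:
  46 vs larger child 78 at index 11, swap → [34, 16, 14, 31, 45, 78, 85, 35, 54, 51, 99, 46, 73, 77]
sift down from index 4:
  45 vs larger child 99 at index 10, swap → [34, 16, 14, 31, 99, 78, 85, 35, 54, 51, 45, 46, 73, 77]
sift down from index 3:
  31 vs larger child 54 at index 8, swap → [34, 16, 14, 54, 99, 78, 85, 35, 31, 51, 45, 46, 73, 77]
sift down from index 2:
  14 vs larger child 85 at index 6, swap → [34, 16, 85, 54, 99, 78, 14, 35, 31, 51, 45, 46, 73, 77]
  14 vs only child 77 at index 13, swap → [34, 16, 85, 54, 99, 78, 77, 35, 31, 51, 45, 46, 73, 14]
sift down from index 1:
  16 vs larger child 99 at index 4, swap → [34, 99, 85, 54, 16, 78, 77, 35, 31, 51, 45, 46, 73, 14]
  16 vs larger child 51 at index 9, swap → [34, 99, 85, 54, 51, 78, 77, 35, 31, 16, 45, 46, 73, 14]
sift down from index 0:
  34 vs larger child 99 at index 1, swap → [99, 34, 85, 54, 51, 78, 77, 35, 31, 16, 45, 46, 73, 14]
  34 vs larger child 54 at index 3, swap → [99, 54, 85, 34, 51, 78, 77, 35, 31, 16, 45, 46, 73, 14]
  34 vs larger child 35 at index 7, swap → [99, 54, 85, 35, 51, 78, 77, 34, 31, 16, 45, 46, 73, 14]
resulting array: [99, 54, 85, 35, 51, 78, 77, 34, 31, 16, 45, 46, 73, 14]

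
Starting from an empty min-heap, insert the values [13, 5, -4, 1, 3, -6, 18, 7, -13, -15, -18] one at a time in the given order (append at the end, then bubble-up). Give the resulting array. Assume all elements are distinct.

[-18, -15, -4, 1, -13, 5, 18, 13, 7, 3, -6]

Insert 13:
  append 13 at index 0 → [13] (no swap needed)
Insert 5:
  append 5 at index 1 → [13, 5]
  5 < parent 13 at index 0, swap → [5, 13]
Insert -4:
  append -4 at index 2 → [5, 13, -4]
  -4 < parent 5 at index 0, swap → [-4, 13, 5]
Insert 1:
  append 1 at index 3 → [-4, 13, 5, 1]
  1 < parent 13 at index 1, swap → [-4, 1, 5, 13]
Insert 3:
  append 3 at index 4 → [-4, 1, 5, 13, 3] (no swap needed)
Insert -6:
  append -6 at index 5 → [-4, 1, 5, 13, 3, -6]
  -6 < parent 5 at index 2, swap → [-4, 1, -6, 13, 3, 5]
  -6 < parent -4 at index 0, swap → [-6, 1, -4, 13, 3, 5]
Insert 18:
  append 18 at index 6 → [-6, 1, -4, 13, 3, 5, 18] (no swap needed)
Insert 7:
  append 7 at index 7 → [-6, 1, -4, 13, 3, 5, 18, 7]
  7 < parent 13 at index 3, swap → [-6, 1, -4, 7, 3, 5, 18, 13]
Insert -13:
  append -13 at index 8 → [-6, 1, -4, 7, 3, 5, 18, 13, -13]
  -13 < parent 7 at index 3, swap → [-6, 1, -4, -13, 3, 5, 18, 13, 7]
  -13 < parent 1 at index 1, swap → [-6, -13, -4, 1, 3, 5, 18, 13, 7]
  -13 < parent -6 at index 0, swap → [-13, -6, -4, 1, 3, 5, 18, 13, 7]
Insert -15:
  append -15 at index 9 → [-13, -6, -4, 1, 3, 5, 18, 13, 7, -15]
  -15 < parent 3 at index 4, swap → [-13, -6, -4, 1, -15, 5, 18, 13, 7, 3]
  -15 < parent -6 at index 1, swap → [-13, -15, -4, 1, -6, 5, 18, 13, 7, 3]
  -15 < parent -13 at index 0, swap → [-15, -13, -4, 1, -6, 5, 18, 13, 7, 3]
Insert -18:
  append -18 at index 10 → [-15, -13, -4, 1, -6, 5, 18, 13, 7, 3, -18]
  -18 < parent -6 at index 4, swap → [-15, -13, -4, 1, -18, 5, 18, 13, 7, 3, -6]
  -18 < parent -13 at index 1, swap → [-15, -18, -4, 1, -13, 5, 18, 13, 7, 3, -6]
  -18 < parent -15 at index 0, swap → [-18, -15, -4, 1, -13, 5, 18, 13, 7, 3, -6]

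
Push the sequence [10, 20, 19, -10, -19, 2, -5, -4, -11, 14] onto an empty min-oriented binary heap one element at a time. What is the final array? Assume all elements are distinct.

Insert 10:
  append 10 at index 0 → [10] (no swap needed)
Insert 20:
  append 20 at index 1 → [10, 20] (no swap needed)
Insert 19:
  append 19 at index 2 → [10, 20, 19] (no swap needed)
Insert -10:
  append -10 at index 3 → [10, 20, 19, -10]
  -10 < parent 20 at index 1, swap → [10, -10, 19, 20]
  -10 < parent 10 at index 0, swap → [-10, 10, 19, 20]
Insert -19:
  append -19 at index 4 → [-10, 10, 19, 20, -19]
  -19 < parent 10 at index 1, swap → [-10, -19, 19, 20, 10]
  -19 < parent -10 at index 0, swap → [-19, -10, 19, 20, 10]
Insert 2:
  append 2 at index 5 → [-19, -10, 19, 20, 10, 2]
  2 < parent 19 at index 2, swap → [-19, -10, 2, 20, 10, 19]
Insert -5:
  append -5 at index 6 → [-19, -10, 2, 20, 10, 19, -5]
  -5 < parent 2 at index 2, swap → [-19, -10, -5, 20, 10, 19, 2]
Insert -4:
  append -4 at index 7 → [-19, -10, -5, 20, 10, 19, 2, -4]
  -4 < parent 20 at index 3, swap → [-19, -10, -5, -4, 10, 19, 2, 20]
Insert -11:
  append -11 at index 8 → [-19, -10, -5, -4, 10, 19, 2, 20, -11]
  -11 < parent -4 at index 3, swap → [-19, -10, -5, -11, 10, 19, 2, 20, -4]
  -11 < parent -10 at index 1, swap → [-19, -11, -5, -10, 10, 19, 2, 20, -4]
Insert 14:
  append 14 at index 9 → [-19, -11, -5, -10, 10, 19, 2, 20, -4, 14] (no swap needed)

[-19, -11, -5, -10, 10, 19, 2, 20, -4, 14]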